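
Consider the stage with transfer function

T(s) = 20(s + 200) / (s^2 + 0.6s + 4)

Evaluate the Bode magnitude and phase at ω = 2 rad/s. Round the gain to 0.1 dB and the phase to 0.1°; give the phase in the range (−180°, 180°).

70.5 dB, -89.4°

At s = jω = j2:
zero (s+200): 200 + j2 → |·| = √(200²+2²) = √40004 ≈ 200.01, ∠ = arctan(2/200) ≈ 0.57°
quadratic: (j2)² + 0.6·j2 + 4 = 0 + j1.2 → |·| ≈ 1.2, ∠ ≈ 90.00°
|T| = 20 · 200.01 / 1.2 ≈ 3333.5
Gain = 20 log₁₀(3333.5) ≈ 70.46 dB
∠T = 0.57° − 90.00° = -89.43°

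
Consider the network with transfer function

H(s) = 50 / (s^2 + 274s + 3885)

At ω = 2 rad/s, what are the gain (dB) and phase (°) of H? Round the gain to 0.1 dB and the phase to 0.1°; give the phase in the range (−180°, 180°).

Substitute s = j2:
Numerator: 50 = 50 + j0
Denominator: (j2)^2 + 274(j2) + 3885 = 3881 + j548
|N| = √(50² + 0²) ≈ 50, ∠N ≈ 0.00°
|D| = √(3881² + 548²) ≈ 3919.5, ∠D ≈ 8.04°
|H| = 50 / 3919.5 ≈ 0.012757
Gain = 20 log₁₀(0.012757) ≈ -37.89 dB
∠H = 0.00° − 8.04° = -8.04°

-37.9 dB, -8.0°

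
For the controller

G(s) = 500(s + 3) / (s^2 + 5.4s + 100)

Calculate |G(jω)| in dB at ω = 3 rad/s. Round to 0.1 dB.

At s = jω = j3:
zero (s+3): 3 + j3 → |·| = √(3²+3²) = √18 ≈ 4.2426, ∠ = arctan(3/3) ≈ 45.00°
quadratic: (j3)² + 5.4·j3 + 100 = 91 + j16.2 → |·| ≈ 92.431, ∠ ≈ 10.09°
|G| = 500 · 4.2426 / 92.431 ≈ 22.95
Gain = 20 log₁₀(22.95) ≈ 27.22 dB

27.2 dB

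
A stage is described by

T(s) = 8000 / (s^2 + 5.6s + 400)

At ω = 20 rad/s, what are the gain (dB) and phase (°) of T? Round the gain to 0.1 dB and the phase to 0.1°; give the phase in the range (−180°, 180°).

37.1 dB, -90.0°

At s = jω = j20:
quadratic: (j20)² + 5.6·j20 + 400 = 0 + j112 → |·| ≈ 112, ∠ ≈ 90.00°
|T| = 8000 / 112 ≈ 71.429
Gain = 20 log₁₀(71.429) ≈ 37.08 dB
∠T = 0.00° − 90.00° = -90.00°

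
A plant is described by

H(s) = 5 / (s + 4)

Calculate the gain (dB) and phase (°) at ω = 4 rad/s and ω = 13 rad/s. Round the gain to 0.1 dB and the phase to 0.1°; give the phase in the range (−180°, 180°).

ω = 4: -1.1 dB, -45.0°; ω = 13: -8.7 dB, -72.9°

At s = jω = j4:
pole (s+4): 4 + j4 → |·| = √(4²+4²) = √32 ≈ 5.6569, ∠ = arctan(4/4) ≈ 45.00°
|H| = 5 / 5.6569 ≈ 0.88388
Gain = 20 log₁₀(0.88388) ≈ -1.07 dB
∠H = 0.00° − 45.00° = -45.00°

At s = jω = j13:
pole (s+4): 4 + j13 → |·| = √(4²+13²) = √185 ≈ 13.601, ∠ = arctan(13/4) ≈ 72.90°
|H| = 5 / 13.601 ≈ 0.36762
Gain = 20 log₁₀(0.36762) ≈ -8.69 dB
∠H = 0.00° − 72.90° = -72.90°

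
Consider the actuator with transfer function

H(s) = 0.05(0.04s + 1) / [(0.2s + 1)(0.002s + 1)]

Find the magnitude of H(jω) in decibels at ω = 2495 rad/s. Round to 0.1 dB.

-54.1 dB

At ω = 2495 rad/s:
zero (1 + j2495·0.04) = 1 + j99.8 → |·| ≈ 99.805, ∠ ≈ 89.43°
pole (1 + j2495·0.2) = 1 + j499 → |·| ≈ 499, ∠ ≈ 89.89°
pole (1 + j2495·0.002) = 1 + j4.99 → |·| ≈ 5.0892, ∠ ≈ 78.67°
|H| = 0.05 · 99.805 / (499 · 5.0892) ≈ 0.001965
Gain = 20 log₁₀(0.001965) ≈ -54.13 dB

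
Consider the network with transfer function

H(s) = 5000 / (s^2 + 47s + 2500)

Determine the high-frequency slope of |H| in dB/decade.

-40 dB/decade

Each pole contributes −20 dB/decade at high frequency; each zero contributes +20 dB/decade.
Net: 0 zero(s) − 2 pole(s) → -40 dB/decade.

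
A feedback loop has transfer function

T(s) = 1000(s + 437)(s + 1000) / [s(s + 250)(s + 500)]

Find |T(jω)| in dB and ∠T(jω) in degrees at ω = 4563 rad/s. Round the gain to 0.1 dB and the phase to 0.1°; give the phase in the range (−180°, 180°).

At s = jω = j4563:
zero (s+437): 437 + j4563 → |·| = √(437²+4563²) = √21011938 ≈ 4583.9, ∠ = arctan(4563/437) ≈ 84.53°
zero (s+1000): 1000 + j4563 → |·| = √(1000²+4563²) = √21820969 ≈ 4671.3, ∠ = arctan(4563/1000) ≈ 77.64°
pole (s+250): 250 + j4563 → |·| = √(250²+4563²) = √20883469 ≈ 4569.8, ∠ = arctan(4563/250) ≈ 86.86°
pole (s+500): 500 + j4563 → |·| = √(500²+4563²) = √21070969 ≈ 4590.3, ∠ = arctan(4563/500) ≈ 83.75°
pole at origin: |s| = 4563, ∠ = 90.00° (in denominator)
|T| = 1000 · 2.1413e+07 / 9.5717e+10 ≈ 0.22371
Gain = 20 log₁₀(0.22371) ≈ -13.01 dB
∠T = 162.17° − 260.61° = -98.44°

-13.0 dB, -98.4°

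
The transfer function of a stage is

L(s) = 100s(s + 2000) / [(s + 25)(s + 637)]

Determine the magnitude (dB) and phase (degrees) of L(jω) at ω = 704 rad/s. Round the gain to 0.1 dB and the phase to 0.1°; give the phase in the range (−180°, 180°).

47.0 dB, -26.4°

At s = jω = j704:
zero (s+2000): 2000 + j704 → |·| = √(2000²+704²) = √4495616 ≈ 2120.3, ∠ = arctan(704/2000) ≈ 19.39°
zero at origin: s = j704 → |·| = 704, ∠ = 90.00°
pole (s+25): 25 + j704 → |·| = √(25²+704²) = √496241 ≈ 704.44, ∠ = arctan(704/25) ≈ 87.97°
pole (s+637): 637 + j704 → |·| = √(637²+704²) = √901385 ≈ 949.41, ∠ = arctan(704/637) ≈ 47.86°
|L| = 100 · 1.4927e+06 / 6.688e+05 ≈ 223.19
Gain = 20 log₁₀(223.19) ≈ 46.97 dB
∠L = 109.39° − 135.83° = -26.44°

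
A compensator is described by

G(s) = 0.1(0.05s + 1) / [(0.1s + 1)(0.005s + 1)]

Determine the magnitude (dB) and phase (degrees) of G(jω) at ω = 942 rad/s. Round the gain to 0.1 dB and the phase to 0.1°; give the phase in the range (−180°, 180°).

At ω = 942 rad/s:
zero (1 + j942·0.05) = 1 + j47.1 → |·| ≈ 47.111, ∠ ≈ 88.78°
pole (1 + j942·0.1) = 1 + j94.2 → |·| ≈ 94.205, ∠ ≈ 89.39°
pole (1 + j942·0.005) = 1 + j4.71 → |·| ≈ 4.815, ∠ ≈ 78.01°
|G| = 0.1 · 47.111 / (94.205 · 4.815) ≈ 0.010386
Gain = 20 log₁₀(0.010386) ≈ -39.67 dB
∠G = (88.78°) − (89.39° + 78.01°) = -78.62°

-39.7 dB, -78.6°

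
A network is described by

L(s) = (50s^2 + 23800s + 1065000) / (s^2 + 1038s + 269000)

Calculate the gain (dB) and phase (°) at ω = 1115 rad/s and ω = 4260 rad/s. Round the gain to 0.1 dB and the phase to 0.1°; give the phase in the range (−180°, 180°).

ω = 1115: 32.9 dB, 26.4°; ω = 4260: 33.9 dB, 7.5°

Substitute s = j1115:
Numerator: 50(j1115)^2 + 23800(j1115) + 1065000 = -61096250 + j26537000
Denominator: (j1115)^2 + 1038(j1115) + 269000 = -974225 + j1157370
|N| = √(61096250² + 26537000²) ≈ 6.6611e+07, ∠N ≈ 156.52°
|D| = √(974225² + 1157370²) ≈ 1.5128e+06, ∠D ≈ 130.09°
|L| = 6.6611e+07 / 1.5128e+06 ≈ 44.032
Gain = 20 log₁₀(44.032) ≈ 32.88 dB
∠L = 156.52° − 130.09° = 26.43°

Substitute s = j4260:
Numerator: 50(j4260)^2 + 23800(j4260) + 1065000 = -906315000 + j101388000
Denominator: (j4260)^2 + 1038(j4260) + 269000 = -17878600 + j4421880
|N| = √(906315000² + 101388000²) ≈ 9.1197e+08, ∠N ≈ 173.62°
|D| = √(17878600² + 4421880²) ≈ 1.8417e+07, ∠D ≈ 166.11°
|L| = 9.1197e+08 / 1.8417e+07 ≈ 49.518
Gain = 20 log₁₀(49.518) ≈ 33.90 dB
∠L = 173.62° − 166.11° = 7.51°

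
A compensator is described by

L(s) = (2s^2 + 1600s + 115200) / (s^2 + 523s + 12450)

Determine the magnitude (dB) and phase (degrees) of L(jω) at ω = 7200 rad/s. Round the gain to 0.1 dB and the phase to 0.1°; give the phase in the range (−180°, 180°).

Substitute s = j7200:
Numerator: 2(j7200)^2 + 1600(j7200) + 115200 = -103564800 + j11520000
Denominator: (j7200)^2 + 523(j7200) + 12450 = -51827550 + j3765600
|N| = √(103564800² + 11520000²) ≈ 1.042e+08, ∠N ≈ 173.65°
|D| = √(51827550² + 3765600²) ≈ 5.1964e+07, ∠D ≈ 175.84°
|L| = 1.042e+08 / 5.1964e+07 ≈ 2.0052
Gain = 20 log₁₀(2.0052) ≈ 6.04 dB
∠L = 173.65° − 175.84° = -2.19°

6.0 dB, -2.2°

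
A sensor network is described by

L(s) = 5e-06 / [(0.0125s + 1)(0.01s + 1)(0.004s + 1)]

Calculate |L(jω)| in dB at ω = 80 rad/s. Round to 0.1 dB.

-111.6 dB

At ω = 80 rad/s:
pole (1 + j80·0.0125) = 1 + j1 → |·| ≈ 1.4142, ∠ ≈ 45.00°
pole (1 + j80·0.01) = 1 + j0.8 → |·| ≈ 1.2806, ∠ ≈ 38.66°
pole (1 + j80·0.004) = 1 + j0.32 → |·| ≈ 1.05, ∠ ≈ 17.74°
|L| = 5e-06 · 1 / (1.4142 · 1.2806 · 1.05) ≈ 2.6294e-06
Gain = 20 log₁₀(2.6294e-06) ≈ -111.60 dB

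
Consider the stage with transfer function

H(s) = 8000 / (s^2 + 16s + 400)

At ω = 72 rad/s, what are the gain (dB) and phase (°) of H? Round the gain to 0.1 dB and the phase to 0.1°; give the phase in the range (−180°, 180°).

At s = jω = j72:
quadratic: (j72)² + 16·j72 + 400 = -4784 + j1152 → |·| ≈ 4920.7, ∠ ≈ 166.46°
|H| = 8000 / 4920.7 ≈ 1.6258
Gain = 20 log₁₀(1.6258) ≈ 4.22 dB
∠H = 0.00° − 166.46° = -166.46°

4.2 dB, -166.5°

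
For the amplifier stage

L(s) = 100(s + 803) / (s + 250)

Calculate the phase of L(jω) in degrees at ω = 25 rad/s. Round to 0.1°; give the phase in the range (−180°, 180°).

-3.9°

At s = jω = j25:
zero (s+803): 803 + j25 → |·| = √(803²+25²) = √645434 ≈ 803.39, ∠ = arctan(25/803) ≈ 1.78°
pole (s+250): 250 + j25 → |·| = √(250²+25²) = √63125 ≈ 251.25, ∠ = arctan(25/250) ≈ 5.71°
∠L = 1.78° − 5.71° = -3.93°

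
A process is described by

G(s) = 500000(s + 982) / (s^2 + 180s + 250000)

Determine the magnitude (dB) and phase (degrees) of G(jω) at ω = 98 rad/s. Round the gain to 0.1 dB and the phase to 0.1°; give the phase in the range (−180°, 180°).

At s = jω = j98:
zero (s+982): 982 + j98 → |·| = √(982²+98²) = √973928 ≈ 986.88, ∠ = arctan(98/982) ≈ 5.70°
quadratic: (j98)² + 180·j98 + 250000 = 240396 + j17640 → |·| ≈ 2.4104e+05, ∠ ≈ 4.20°
|G| = 500000 · 986.88 / 2.4104e+05 ≈ 2047.1
Gain = 20 log₁₀(2047.1) ≈ 66.22 dB
∠G = 5.70° − 4.20° = 1.50°

66.2 dB, 1.5°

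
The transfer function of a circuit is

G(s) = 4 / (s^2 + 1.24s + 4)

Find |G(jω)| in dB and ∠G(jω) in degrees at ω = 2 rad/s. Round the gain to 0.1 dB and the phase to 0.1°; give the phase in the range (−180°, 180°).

At s = jω = j2:
quadratic: (j2)² + 1.24·j2 + 4 = 0 + j2.48 → |·| ≈ 2.48, ∠ ≈ 90.00°
|G| = 4 / 2.48 ≈ 1.6129
Gain = 20 log₁₀(1.6129) ≈ 4.15 dB
∠G = 0.00° − 90.00° = -90.00°

4.2 dB, -90.0°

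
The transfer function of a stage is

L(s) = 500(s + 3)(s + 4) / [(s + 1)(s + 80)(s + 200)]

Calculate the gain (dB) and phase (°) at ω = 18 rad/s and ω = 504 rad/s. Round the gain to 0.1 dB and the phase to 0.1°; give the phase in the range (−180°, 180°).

ω = 18: -4.9 dB, 53.4°; ω = 504: -0.8 dB, -60.0°

At s = jω = j18:
zero (s+3): 3 + j18 → |·| = √(3²+18²) = √333 ≈ 18.248, ∠ = arctan(18/3) ≈ 80.54°
zero (s+4): 4 + j18 → |·| = √(4²+18²) = √340 ≈ 18.439, ∠ = arctan(18/4) ≈ 77.47°
pole (s+1): 1 + j18 → |·| = √(1²+18²) = √325 ≈ 18.028, ∠ = arctan(18/1) ≈ 86.82°
pole (s+80): 80 + j18 → |·| = √(80²+18²) = √6724 ≈ 82, ∠ = arctan(18/80) ≈ 12.68°
pole (s+200): 200 + j18 → |·| = √(200²+18²) = √40324 ≈ 200.81, ∠ = arctan(18/200) ≈ 5.14°
|L| = 500 · 336.47 / 2.9686e+05 ≈ 0.56671
Gain = 20 log₁₀(0.56671) ≈ -4.93 dB
∠L = 158.01° − 104.64° = 53.37°

At s = jω = j504:
zero (s+3): 3 + j504 → |·| = √(3²+504²) = √254025 ≈ 504.01, ∠ = arctan(504/3) ≈ 89.66°
zero (s+4): 4 + j504 → |·| = √(4²+504²) = √254032 ≈ 504.02, ∠ = arctan(504/4) ≈ 89.55°
pole (s+1): 1 + j504 → |·| = √(1²+504²) = √254017 ≈ 504, ∠ = arctan(504/1) ≈ 89.89°
pole (s+80): 80 + j504 → |·| = √(80²+504²) = √260416 ≈ 510.31, ∠ = arctan(504/80) ≈ 80.98°
pole (s+200): 200 + j504 → |·| = √(200²+504²) = √294016 ≈ 542.23, ∠ = arctan(504/200) ≈ 68.36°
|L| = 500 · 2.5403e+05 / 1.3946e+08 ≈ 0.91076
Gain = 20 log₁₀(0.91076) ≈ -0.81 dB
∠L = 179.21° − 239.23° = -60.02°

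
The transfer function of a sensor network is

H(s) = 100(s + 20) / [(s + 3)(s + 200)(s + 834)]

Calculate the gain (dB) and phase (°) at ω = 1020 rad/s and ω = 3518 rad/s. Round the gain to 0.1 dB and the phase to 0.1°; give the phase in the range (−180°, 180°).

ω = 1020: -82.7 dB, -130.6°; ω = 3518: -102.1 dB, -163.7°

At s = jω = j1020:
zero (s+20): 20 + j1020 → |·| = √(20²+1020²) = √1040800 ≈ 1020.2, ∠ = arctan(1020/20) ≈ 88.88°
pole (s+3): 3 + j1020 → |·| = √(3²+1020²) = √1040409 ≈ 1020, ∠ = arctan(1020/3) ≈ 89.83°
pole (s+200): 200 + j1020 → |·| = √(200²+1020²) = √1080400 ≈ 1039.4, ∠ = arctan(1020/200) ≈ 78.91°
pole (s+834): 834 + j1020 → |·| = √(834²+1020²) = √1735956 ≈ 1317.6, ∠ = arctan(1020/834) ≈ 50.73°
|H| = 100 · 1020.2 / 1.3969e+09 ≈ 7.3033e-05
Gain = 20 log₁₀(7.3033e-05) ≈ -82.73 dB
∠H = 88.88° − 219.47° = -130.59°

At s = jω = j3518:
zero (s+20): 20 + j3518 → |·| = √(20²+3518²) = √12376724 ≈ 3518.1, ∠ = arctan(3518/20) ≈ 89.67°
pole (s+3): 3 + j3518 → |·| = √(3²+3518²) = √12376333 ≈ 3518, ∠ = arctan(3518/3) ≈ 89.95°
pole (s+200): 200 + j3518 → |·| = √(200²+3518²) = √12416324 ≈ 3523.7, ∠ = arctan(3518/200) ≈ 86.75°
pole (s+834): 834 + j3518 → |·| = √(834²+3518²) = √13071880 ≈ 3615.5, ∠ = arctan(3518/834) ≈ 76.66°
|H| = 100 · 3518.1 / 4.4819e+10 ≈ 7.8496e-06
Gain = 20 log₁₀(7.8496e-06) ≈ -102.10 dB
∠H = 89.67° − 253.36° = -163.69°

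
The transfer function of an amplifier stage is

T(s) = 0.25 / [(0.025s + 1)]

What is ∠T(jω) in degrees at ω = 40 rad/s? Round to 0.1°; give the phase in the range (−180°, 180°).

-45.0°

At ω = 40 rad/s:
pole (1 + j40·0.025) = 1 + j1 → |·| ≈ 1.4142, ∠ ≈ 45.00°
∠T = (0°) − (45.00°) = -45.00°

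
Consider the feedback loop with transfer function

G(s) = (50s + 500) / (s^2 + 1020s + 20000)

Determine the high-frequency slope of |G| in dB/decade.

-20 dB/decade

Each pole contributes −20 dB/decade at high frequency; each zero contributes +20 dB/decade.
Net: 1 zero(s) − 2 pole(s) → -20 dB/decade.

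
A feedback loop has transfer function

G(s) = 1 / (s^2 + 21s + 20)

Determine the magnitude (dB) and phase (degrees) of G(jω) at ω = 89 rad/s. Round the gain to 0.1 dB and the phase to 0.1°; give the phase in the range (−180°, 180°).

-78.2 dB, -166.7°

Substitute s = j89:
Numerator: 1 = 1 + j0
Denominator: (j89)^2 + 21(j89) + 20 = -7901 + j1869
|N| = √(1² + 0²) ≈ 1, ∠N ≈ 0.00°
|D| = √(7901² + 1869²) ≈ 8119, ∠D ≈ 166.69°
|G| = 1 / 8119 ≈ 0.00012317
Gain = 20 log₁₀(0.00012317) ≈ -78.19 dB
∠G = 0.00° − 166.69° = -166.69°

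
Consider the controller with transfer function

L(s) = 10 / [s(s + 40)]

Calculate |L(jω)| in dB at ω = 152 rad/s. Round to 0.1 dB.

At s = jω = j152:
pole (s+40): 40 + j152 → |·| = √(40²+152²) = √24704 ≈ 157.18, ∠ = arctan(152/40) ≈ 75.26°
pole at origin: |s| = 152, ∠ = 90.00° (in denominator)
|L| = 10 / 23891 ≈ 0.00041857
Gain = 20 log₁₀(0.00041857) ≈ -67.56 dB

-67.6 dB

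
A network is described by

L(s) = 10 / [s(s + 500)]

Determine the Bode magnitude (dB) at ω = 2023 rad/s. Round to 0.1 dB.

-112.5 dB

At s = jω = j2023:
pole (s+500): 500 + j2023 → |·| = √(500²+2023²) = √4342529 ≈ 2083.9, ∠ = arctan(2023/500) ≈ 76.12°
pole at origin: |s| = 2023, ∠ = 90.00° (in denominator)
|L| = 10 / 4.2157e+06 ≈ 2.3721e-06
Gain = 20 log₁₀(2.3721e-06) ≈ -112.50 dB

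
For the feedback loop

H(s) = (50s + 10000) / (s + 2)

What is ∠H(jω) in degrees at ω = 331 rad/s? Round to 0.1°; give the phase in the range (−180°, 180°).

Substitute s = j331:
Numerator: 50(j331) + 10000 = 10000 + j16550
Denominator: (j331) + 2 = 2 + j331
|N| = √(10000² + 16550²) ≈ 19337, ∠N ≈ 58.86°
|D| = √(2² + 331²) ≈ 331.01, ∠D ≈ 89.65°
∠H = 58.86° − 89.65° = -30.79°

-30.8°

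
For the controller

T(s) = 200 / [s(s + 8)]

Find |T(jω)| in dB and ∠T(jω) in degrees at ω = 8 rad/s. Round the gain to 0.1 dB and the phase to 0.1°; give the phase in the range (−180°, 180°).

6.9 dB, -135.0°

At s = jω = j8:
pole (s+8): 8 + j8 → |·| = √(8²+8²) = √128 ≈ 11.314, ∠ = arctan(8/8) ≈ 45.00°
pole at origin: |s| = 8, ∠ = 90.00° (in denominator)
|T| = 200 / 90.512 ≈ 2.2097
Gain = 20 log₁₀(2.2097) ≈ 6.89 dB
∠T = 0.00° − 135.00° = -135.00°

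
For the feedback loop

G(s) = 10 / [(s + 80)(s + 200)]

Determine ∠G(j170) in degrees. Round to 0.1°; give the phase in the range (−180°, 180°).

At s = jω = j170:
pole (s+80): 80 + j170 → |·| = √(80²+170²) = √35300 ≈ 187.88, ∠ = arctan(170/80) ≈ 64.80°
pole (s+200): 200 + j170 → |·| = √(200²+170²) = √68900 ≈ 262.49, ∠ = arctan(170/200) ≈ 40.36°
∠G = 0.00° − 105.16° = -105.16°

-105.2°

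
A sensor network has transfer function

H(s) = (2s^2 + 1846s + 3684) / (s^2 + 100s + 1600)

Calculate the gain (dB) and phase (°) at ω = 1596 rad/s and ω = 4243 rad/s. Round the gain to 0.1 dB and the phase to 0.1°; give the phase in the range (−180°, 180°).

Substitute s = j1596:
Numerator: 2(j1596)^2 + 1846(j1596) + 3684 = -5090748 + j2946216
Denominator: (j1596)^2 + 100(j1596) + 1600 = -2545616 + j159600
|N| = √(5090748² + 2946216²) ≈ 5.8818e+06, ∠N ≈ 149.94°
|D| = √(2545616² + 159600²) ≈ 2.5506e+06, ∠D ≈ 176.41°
|H| = 5.8818e+06 / 2.5506e+06 ≈ 2.306
Gain = 20 log₁₀(2.306) ≈ 7.26 dB
∠H = 149.94° − 176.41° = -26.47°

Substitute s = j4243:
Numerator: 2(j4243)^2 + 1846(j4243) + 3684 = -36002414 + j7832578
Denominator: (j4243)^2 + 100(j4243) + 1600 = -18001449 + j424300
|N| = √(36002414² + 7832578²) ≈ 3.6845e+07, ∠N ≈ 167.73°
|D| = √(18001449² + 424300²) ≈ 1.8006e+07, ∠D ≈ 178.65°
|H| = 3.6845e+07 / 1.8006e+07 ≈ 2.0463
Gain = 20 log₁₀(2.0463) ≈ 6.22 dB
∠H = 167.73° − 178.65° = -10.92°

ω = 1596: 7.3 dB, -26.5°; ω = 4243: 6.2 dB, -10.9°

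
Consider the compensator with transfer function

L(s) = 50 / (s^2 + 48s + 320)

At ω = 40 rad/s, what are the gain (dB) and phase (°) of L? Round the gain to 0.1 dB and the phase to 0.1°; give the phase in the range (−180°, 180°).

-33.3 dB, -123.7°

Substitute s = j40:
Numerator: 50 = 50 + j0
Denominator: (j40)^2 + 48(j40) + 320 = -1280 + j1920
|N| = √(50² + 0²) ≈ 50, ∠N ≈ 0.00°
|D| = √(1280² + 1920²) ≈ 2307.6, ∠D ≈ 123.69°
|L| = 50 / 2307.6 ≈ 0.021668
Gain = 20 log₁₀(0.021668) ≈ -33.28 dB
∠L = 0.00° − 123.69° = -123.69°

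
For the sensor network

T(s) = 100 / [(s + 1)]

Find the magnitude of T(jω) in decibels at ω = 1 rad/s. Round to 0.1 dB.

At ω = 1 rad/s:
pole (1 + j1·1) = 1 + j1 → |·| ≈ 1.4142, ∠ ≈ 45.00°
|T| = 100 · 1 / (1.4142) ≈ 70.711
Gain = 20 log₁₀(70.711) ≈ 36.99 dB

37.0 dB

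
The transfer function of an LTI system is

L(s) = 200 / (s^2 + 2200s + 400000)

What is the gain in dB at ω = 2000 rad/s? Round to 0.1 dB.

Substitute s = j2000:
Numerator: 200 = 200 + j0
Denominator: (j2000)^2 + 2200(j2000) + 400000 = -3600000 + j4400000
|N| = √(200² + 0²) ≈ 200, ∠N ≈ 0.00°
|D| = √(3600000² + 4400000²) ≈ 5.6851e+06, ∠D ≈ 129.29°
|L| = 200 / 5.6851e+06 ≈ 3.518e-05
Gain = 20 log₁₀(3.518e-05) ≈ -89.07 dB

-89.1 dB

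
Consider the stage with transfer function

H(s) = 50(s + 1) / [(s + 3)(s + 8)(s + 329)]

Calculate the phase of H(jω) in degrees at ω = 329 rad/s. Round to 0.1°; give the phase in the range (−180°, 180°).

-133.3°

At s = jω = j329:
zero (s+1): 1 + j329 → |·| = √(1²+329²) = √108242 ≈ 329, ∠ = arctan(329/1) ≈ 89.83°
pole (s+3): 3 + j329 → |·| = √(3²+329²) = √108250 ≈ 329.01, ∠ = arctan(329/3) ≈ 89.48°
pole (s+8): 8 + j329 → |·| = √(8²+329²) = √108305 ≈ 329.1, ∠ = arctan(329/8) ≈ 88.61°
pole (s+329): 329 + j329 → |·| = √(329²+329²) = √216482 ≈ 465.28, ∠ = arctan(329/329) ≈ 45.00°
∠H = 89.83° − 223.09° = -133.26°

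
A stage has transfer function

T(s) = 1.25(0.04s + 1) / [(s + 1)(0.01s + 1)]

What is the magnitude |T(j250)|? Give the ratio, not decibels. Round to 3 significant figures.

At ω = 250 rad/s:
zero (1 + j250·0.04) = 1 + j10 → |·| ≈ 10.05, ∠ ≈ 84.29°
pole (1 + j250·1) = 1 + j250 → |·| ≈ 250, ∠ ≈ 89.77°
pole (1 + j250·0.01) = 1 + j2.5 → |·| ≈ 2.6926, ∠ ≈ 68.20°
|T| = 1.25 · 10.05 / (250 · 2.6926) ≈ 0.018662

0.0187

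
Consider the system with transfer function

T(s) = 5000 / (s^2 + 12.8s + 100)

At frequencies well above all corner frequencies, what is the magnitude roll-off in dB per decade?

-40 dB/decade

Each pole contributes −20 dB/decade at high frequency; each zero contributes +20 dB/decade.
Net: 0 zero(s) − 2 pole(s) → -40 dB/decade.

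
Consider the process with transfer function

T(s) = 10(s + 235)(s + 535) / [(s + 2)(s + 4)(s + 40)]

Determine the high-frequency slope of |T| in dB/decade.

Each pole contributes −20 dB/decade at high frequency; each zero contributes +20 dB/decade.
Net: 2 zero(s) − 3 pole(s) → -20 dB/decade.

-20 dB/decade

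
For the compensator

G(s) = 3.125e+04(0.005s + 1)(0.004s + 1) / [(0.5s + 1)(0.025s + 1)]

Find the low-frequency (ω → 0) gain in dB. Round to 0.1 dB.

89.9 dB

G(0) = 3.125e+04 · 1 / 1 = 31250
20 log₁₀(31250) ≈ 89.90 dB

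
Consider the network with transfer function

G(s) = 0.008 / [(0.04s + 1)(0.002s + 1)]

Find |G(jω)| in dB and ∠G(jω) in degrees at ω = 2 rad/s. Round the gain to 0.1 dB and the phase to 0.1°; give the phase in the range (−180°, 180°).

-42.0 dB, -4.8°

At ω = 2 rad/s:
pole (1 + j2·0.04) = 1 + j0.08 → |·| ≈ 1.0032, ∠ ≈ 4.57°
pole (1 + j2·0.002) = 1 + j0.004 → |·| ≈ 1, ∠ ≈ 0.23°
|G| = 0.008 · 1 / (1.0032 · 1) ≈ 0.0079745
Gain = 20 log₁₀(0.0079745) ≈ -41.97 dB
∠G = (0°) − (4.57° + 0.23°) = -4.80°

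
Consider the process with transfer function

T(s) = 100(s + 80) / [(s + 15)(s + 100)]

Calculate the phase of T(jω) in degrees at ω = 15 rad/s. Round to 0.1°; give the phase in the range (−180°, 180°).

At s = jω = j15:
zero (s+80): 80 + j15 → |·| = √(80²+15²) = √6625 ≈ 81.394, ∠ = arctan(15/80) ≈ 10.62°
pole (s+15): 15 + j15 → |·| = √(15²+15²) = √450 ≈ 21.213, ∠ = arctan(15/15) ≈ 45.00°
pole (s+100): 100 + j15 → |·| = √(100²+15²) = √10225 ≈ 101.12, ∠ = arctan(15/100) ≈ 8.53°
∠T = 10.62° − 53.53° = -42.91°

-42.9°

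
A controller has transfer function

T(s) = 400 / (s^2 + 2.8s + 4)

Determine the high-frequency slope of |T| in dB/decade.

-40 dB/decade

Each pole contributes −20 dB/decade at high frequency; each zero contributes +20 dB/decade.
Net: 0 zero(s) − 2 pole(s) → -40 dB/decade.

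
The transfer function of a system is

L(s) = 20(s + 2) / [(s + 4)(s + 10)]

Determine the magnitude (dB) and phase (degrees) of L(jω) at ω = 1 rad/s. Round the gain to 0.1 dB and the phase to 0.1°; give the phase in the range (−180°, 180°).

0.7 dB, 6.8°

At s = jω = j1:
zero (s+2): 2 + j1 → |·| = √(2²+1²) = √5 ≈ 2.2361, ∠ = arctan(1/2) ≈ 26.57°
pole (s+4): 4 + j1 → |·| = √(4²+1²) = √17 ≈ 4.1231, ∠ = arctan(1/4) ≈ 14.04°
pole (s+10): 10 + j1 → |·| = √(10²+1²) = √101 ≈ 10.05, ∠ = arctan(1/10) ≈ 5.71°
|L| = 20 · 2.2361 / 41.437 ≈ 1.0793
Gain = 20 log₁₀(1.0793) ≈ 0.66 dB
∠L = 26.57° − 19.75° = 6.82°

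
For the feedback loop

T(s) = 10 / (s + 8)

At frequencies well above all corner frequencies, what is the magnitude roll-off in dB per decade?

Each pole contributes −20 dB/decade at high frequency; each zero contributes +20 dB/decade.
Net: 0 zero(s) − 1 pole(s) → -20 dB/decade.

-20 dB/decade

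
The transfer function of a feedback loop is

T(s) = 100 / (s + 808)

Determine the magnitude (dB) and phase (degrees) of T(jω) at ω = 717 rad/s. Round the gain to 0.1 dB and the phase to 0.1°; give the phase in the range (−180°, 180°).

At s = jω = j717:
pole (s+808): 808 + j717 → |·| = √(808²+717²) = √1166953 ≈ 1080.3, ∠ = arctan(717/808) ≈ 41.59°
|T| = 100 / 1080.3 ≈ 0.092567
Gain = 20 log₁₀(0.092567) ≈ -20.67 dB
∠T = 0.00° − 41.59° = -41.59°

-20.7 dB, -41.6°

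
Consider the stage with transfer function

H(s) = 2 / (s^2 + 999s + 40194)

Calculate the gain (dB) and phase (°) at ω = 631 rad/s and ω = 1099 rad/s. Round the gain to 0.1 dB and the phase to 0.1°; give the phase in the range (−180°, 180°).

Substitute s = j631:
Numerator: 2 = 2 + j0
Denominator: (j631)^2 + 999(j631) + 40194 = -357967 + j630369
|N| = √(2² + 0²) ≈ 2, ∠N ≈ 0.00°
|D| = √(357967² + 630369²) ≈ 7.2492e+05, ∠D ≈ 119.59°
|H| = 2 / 7.2492e+05 ≈ 2.7589e-06
Gain = 20 log₁₀(2.7589e-06) ≈ -111.19 dB
∠H = 0.00° − 119.59° = -119.59°

Substitute s = j1099:
Numerator: 2 = 2 + j0
Denominator: (j1099)^2 + 999(j1099) + 40194 = -1167607 + j1097901
|N| = √(2² + 0²) ≈ 2, ∠N ≈ 0.00°
|D| = √(1167607² + 1097901²) ≈ 1.6027e+06, ∠D ≈ 136.76°
|H| = 2 / 1.6027e+06 ≈ 1.2479e-06
Gain = 20 log₁₀(1.2479e-06) ≈ -118.08 dB
∠H = 0.00° − 136.76° = -136.76°

ω = 631: -111.2 dB, -119.6°; ω = 1099: -118.1 dB, -136.8°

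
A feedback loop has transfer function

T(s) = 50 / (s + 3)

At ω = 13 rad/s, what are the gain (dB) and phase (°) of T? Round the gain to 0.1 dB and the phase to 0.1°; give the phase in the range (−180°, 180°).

At s = jω = j13:
pole (s+3): 3 + j13 → |·| = √(3²+13²) = √178 ≈ 13.342, ∠ = arctan(13/3) ≈ 77.01°
|T| = 50 / 13.342 ≈ 3.7476
Gain = 20 log₁₀(3.7476) ≈ 11.48 dB
∠T = 0.00° − 77.01° = -77.01°

11.5 dB, -77.0°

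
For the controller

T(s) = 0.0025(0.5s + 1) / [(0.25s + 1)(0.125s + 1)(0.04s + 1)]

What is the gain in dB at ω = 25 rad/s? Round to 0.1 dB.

At ω = 25 rad/s:
zero (1 + j25·0.5) = 1 + j12.5 → |·| ≈ 12.54, ∠ ≈ 85.43°
pole (1 + j25·0.25) = 1 + j6.25 → |·| ≈ 6.3295, ∠ ≈ 80.91°
pole (1 + j25·0.125) = 1 + j3.125 → |·| ≈ 3.2811, ∠ ≈ 72.26°
pole (1 + j25·0.04) = 1 + j1 → |·| ≈ 1.4142, ∠ ≈ 45.00°
|T| = 0.0025 · 12.54 / (6.3295 · 3.2811 · 1.4142) ≈ 0.0010674
Gain = 20 log₁₀(0.0010674) ≈ -59.43 dB

-59.4 dB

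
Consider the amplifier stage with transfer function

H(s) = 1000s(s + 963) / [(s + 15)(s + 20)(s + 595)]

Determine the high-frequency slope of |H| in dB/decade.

-20 dB/decade

Each pole contributes −20 dB/decade at high frequency; each zero contributes +20 dB/decade.
Net: 2 zero(s) − 3 pole(s) → -20 dB/decade.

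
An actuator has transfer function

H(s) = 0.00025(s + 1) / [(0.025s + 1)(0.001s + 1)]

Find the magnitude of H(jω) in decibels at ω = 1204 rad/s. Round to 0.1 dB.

At ω = 1204 rad/s:
zero (1 + j1204·1) = 1 + j1204 → |·| ≈ 1204, ∠ ≈ 89.95°
pole (1 + j1204·0.025) = 1 + j30.1 → |·| ≈ 30.117, ∠ ≈ 88.10°
pole (1 + j1204·0.001) = 1 + j1.204 → |·| ≈ 1.5651, ∠ ≈ 50.29°
|H| = 0.00025 · 1204 / (30.117 · 1.5651) ≈ 0.0063858
Gain = 20 log₁₀(0.0063858) ≈ -43.90 dB

-43.9 dB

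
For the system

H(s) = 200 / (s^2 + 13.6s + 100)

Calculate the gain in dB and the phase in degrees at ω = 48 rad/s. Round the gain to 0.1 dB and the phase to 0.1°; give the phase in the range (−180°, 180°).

At s = jω = j48:
quadratic: (j48)² + 13.6·j48 + 100 = -2204 + j652.8 → |·| ≈ 2298.6, ∠ ≈ 163.50°
|H| = 200 / 2298.6 ≈ 0.087009
Gain = 20 log₁₀(0.087009) ≈ -21.21 dB
∠H = 0.00° − 163.50° = -163.50°

-21.2 dB, -163.5°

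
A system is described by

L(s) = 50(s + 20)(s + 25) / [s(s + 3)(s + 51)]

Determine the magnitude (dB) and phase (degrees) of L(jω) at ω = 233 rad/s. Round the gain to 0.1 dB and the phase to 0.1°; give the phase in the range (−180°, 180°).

At s = jω = j233:
zero (s+20): 20 + j233 → |·| = √(20²+233²) = √54689 ≈ 233.86, ∠ = arctan(233/20) ≈ 85.09°
zero (s+25): 25 + j233 → |·| = √(25²+233²) = √54914 ≈ 234.34, ∠ = arctan(233/25) ≈ 83.88°
pole (s+3): 3 + j233 → |·| = √(3²+233²) = √54298 ≈ 233.02, ∠ = arctan(233/3) ≈ 89.26°
pole (s+51): 51 + j233 → |·| = √(51²+233²) = √56890 ≈ 238.52, ∠ = arctan(233/51) ≈ 77.65°
pole at origin: |s| = 233, ∠ = 90.00° (in denominator)
|L| = 50 · 54803 / 1.295e+07 ≈ 0.21159
Gain = 20 log₁₀(0.21159) ≈ -13.49 dB
∠L = 168.97° − 256.91° = -87.94°

-13.5 dB, -87.9°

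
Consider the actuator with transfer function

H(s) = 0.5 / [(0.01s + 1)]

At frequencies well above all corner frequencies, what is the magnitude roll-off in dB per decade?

-20 dB/decade

Each pole contributes −20 dB/decade at high frequency; each zero contributes +20 dB/decade.
Net: 0 zero(s) − 1 pole(s) → -20 dB/decade.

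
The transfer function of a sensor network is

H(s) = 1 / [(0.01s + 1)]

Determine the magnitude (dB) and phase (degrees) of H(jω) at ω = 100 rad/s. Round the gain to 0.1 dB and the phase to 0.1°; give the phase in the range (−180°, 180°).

-3.0 dB, -45.0°

At ω = 100 rad/s:
pole (1 + j100·0.01) = 1 + j1 → |·| ≈ 1.4142, ∠ ≈ 45.00°
|H| = 1 · 1 / (1.4142) ≈ 0.70711
Gain = 20 log₁₀(0.70711) ≈ -3.01 dB
∠H = (0°) − (45.00°) = -45.00°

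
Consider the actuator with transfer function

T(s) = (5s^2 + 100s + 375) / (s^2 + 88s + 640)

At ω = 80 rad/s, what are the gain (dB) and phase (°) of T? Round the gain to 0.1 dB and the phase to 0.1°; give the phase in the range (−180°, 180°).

11.1 dB, 36.5°

Substitute s = j80:
Numerator: 5(j80)^2 + 100(j80) + 375 = -31625 + j8000
Denominator: (j80)^2 + 88(j80) + 640 = -5760 + j7040
|N| = √(31625² + 8000²) ≈ 32621, ∠N ≈ 165.80°
|D| = √(5760² + 7040²) ≈ 9096.1, ∠D ≈ 129.29°
|T| = 32621 / 9096.1 ≈ 3.5863
Gain = 20 log₁₀(3.5863) ≈ 11.09 dB
∠T = 165.80° − 129.29° = 36.51°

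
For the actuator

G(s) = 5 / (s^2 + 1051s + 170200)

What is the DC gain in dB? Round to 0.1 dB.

G(0) = 5 / 170200 ≈ 2.9377e-05
20 log₁₀(2.9377e-05) ≈ -90.64 dB

-90.6 dB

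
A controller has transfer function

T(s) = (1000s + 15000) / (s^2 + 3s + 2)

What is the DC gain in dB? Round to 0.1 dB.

77.5 dB

T(0) = 15000 / 2 = 7500
20 log₁₀(7500) ≈ 77.50 dB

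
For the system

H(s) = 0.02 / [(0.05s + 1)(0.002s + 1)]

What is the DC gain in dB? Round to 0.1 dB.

-34.0 dB

H(0) = 0.02 · 1 / 1 = 0.02
20 log₁₀(0.02) ≈ -33.98 dB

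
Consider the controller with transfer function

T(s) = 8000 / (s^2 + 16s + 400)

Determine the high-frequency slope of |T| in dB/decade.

-40 dB/decade

Each pole contributes −20 dB/decade at high frequency; each zero contributes +20 dB/decade.
Net: 0 zero(s) − 2 pole(s) → -40 dB/decade.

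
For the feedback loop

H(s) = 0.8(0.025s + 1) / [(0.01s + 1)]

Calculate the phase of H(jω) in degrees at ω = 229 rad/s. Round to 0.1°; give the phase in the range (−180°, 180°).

13.7°

At ω = 229 rad/s:
zero (1 + j229·0.025) = 1 + j5.725 → |·| ≈ 5.8117, ∠ ≈ 80.09°
pole (1 + j229·0.01) = 1 + j2.29 → |·| ≈ 2.4988, ∠ ≈ 66.41°
∠H = (80.09°) − (66.41°) = 13.68°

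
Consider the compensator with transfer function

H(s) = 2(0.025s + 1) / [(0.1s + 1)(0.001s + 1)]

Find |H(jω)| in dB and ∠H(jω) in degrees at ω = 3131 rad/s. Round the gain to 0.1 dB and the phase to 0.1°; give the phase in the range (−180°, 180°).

At ω = 3131 rad/s:
zero (1 + j3131·0.025) = 1 + j78.275 → |·| ≈ 78.281, ∠ ≈ 89.27°
pole (1 + j3131·0.1) = 1 + j313.1 → |·| ≈ 313.1, ∠ ≈ 89.82°
pole (1 + j3131·0.001) = 1 + j3.131 → |·| ≈ 3.2868, ∠ ≈ 72.29°
|H| = 2 · 78.281 / (313.1 · 3.2868) ≈ 0.15214
Gain = 20 log₁₀(0.15214) ≈ -16.36 dB
∠H = (89.27°) − (89.82° + 72.29°) = -72.84°

-16.4 dB, -72.8°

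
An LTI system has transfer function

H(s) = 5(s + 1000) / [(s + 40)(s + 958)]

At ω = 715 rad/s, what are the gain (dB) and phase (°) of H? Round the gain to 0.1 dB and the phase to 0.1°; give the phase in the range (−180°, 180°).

At s = jω = j715:
zero (s+1000): 1000 + j715 → |·| = √(1000²+715²) = √1511225 ≈ 1229.3, ∠ = arctan(715/1000) ≈ 35.56°
pole (s+40): 40 + j715 → |·| = √(40²+715²) = √512825 ≈ 716.12, ∠ = arctan(715/40) ≈ 86.80°
pole (s+958): 958 + j715 → |·| = √(958²+715²) = √1428989 ≈ 1195.4, ∠ = arctan(715/958) ≈ 36.74°
|H| = 5 · 1229.3 / 8.5605e+05 ≈ 0.0071801
Gain = 20 log₁₀(0.0071801) ≈ -42.88 dB
∠H = 35.56° − 123.54° = -87.98°

-42.9 dB, -88.0°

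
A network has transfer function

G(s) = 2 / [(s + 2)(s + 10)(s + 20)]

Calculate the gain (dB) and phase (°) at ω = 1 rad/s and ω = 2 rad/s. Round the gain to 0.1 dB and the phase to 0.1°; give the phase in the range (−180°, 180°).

ω = 1: -47.0 dB, -35.1°; ω = 2: -49.2 dB, -62.0°

At s = jω = j1:
pole (s+2): 2 + j1 → |·| = √(2²+1²) = √5 ≈ 2.2361, ∠ = arctan(1/2) ≈ 26.57°
pole (s+10): 10 + j1 → |·| = √(10²+1²) = √101 ≈ 10.05, ∠ = arctan(1/10) ≈ 5.71°
pole (s+20): 20 + j1 → |·| = √(20²+1²) = √401 ≈ 20.025, ∠ = arctan(1/20) ≈ 2.86°
|G| = 2 / 450.02 ≈ 0.0044442
Gain = 20 log₁₀(0.0044442) ≈ -47.04 dB
∠G = 0.00° − 35.14° = -35.14°

At s = jω = j2:
pole (s+2): 2 + j2 → |·| = √(2²+2²) = √8 ≈ 2.8284, ∠ = arctan(2/2) ≈ 45.00°
pole (s+10): 10 + j2 → |·| = √(10²+2²) = √104 ≈ 10.198, ∠ = arctan(2/10) ≈ 11.31°
pole (s+20): 20 + j2 → |·| = √(20²+2²) = √404 ≈ 20.1, ∠ = arctan(2/20) ≈ 5.71°
|G| = 2 / 579.76 ≈ 0.0034497
Gain = 20 log₁₀(0.0034497) ≈ -49.24 dB
∠G = 0.00° − 62.02° = -62.02°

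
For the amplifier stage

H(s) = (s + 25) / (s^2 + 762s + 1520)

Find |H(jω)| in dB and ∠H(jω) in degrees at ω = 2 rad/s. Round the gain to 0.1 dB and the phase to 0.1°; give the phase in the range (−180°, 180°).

Substitute s = j2:
Numerator: (j2) + 25 = 25 + j2
Denominator: (j2)^2 + 762(j2) + 1520 = 1516 + j1524
|N| = √(25² + 2²) ≈ 25.08, ∠N ≈ 4.57°
|D| = √(1516² + 1524²) ≈ 2149.6, ∠D ≈ 45.15°
|H| = 25.08 / 2149.6 ≈ 0.011667
Gain = 20 log₁₀(0.011667) ≈ -38.66 dB
∠H = 4.57° − 45.15° = -40.58°

-38.7 dB, -40.6°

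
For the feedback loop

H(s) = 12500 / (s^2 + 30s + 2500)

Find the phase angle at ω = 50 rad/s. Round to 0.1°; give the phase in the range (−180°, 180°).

-90.0°

At s = jω = j50:
quadratic: (j50)² + 30·j50 + 2500 = 0 + j1500 → |·| ≈ 1500, ∠ ≈ 90.00°
∠H = 0.00° − 90.00° = -90.00°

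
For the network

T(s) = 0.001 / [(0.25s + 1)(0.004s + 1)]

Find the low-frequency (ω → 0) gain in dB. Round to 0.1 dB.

T(0) = 0.001 · 1 / 1 = 0.001
20 log₁₀(0.001) ≈ -60.00 dB

-60.0 dB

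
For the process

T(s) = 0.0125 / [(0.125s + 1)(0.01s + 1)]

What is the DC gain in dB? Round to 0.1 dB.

-38.1 dB

T(0) = 0.0125 · 1 / 1 = 0.0125
20 log₁₀(0.0125) ≈ -38.06 dB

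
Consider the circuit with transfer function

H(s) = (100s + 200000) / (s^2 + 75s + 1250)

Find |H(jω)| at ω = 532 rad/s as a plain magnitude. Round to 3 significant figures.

0.727

Substitute s = j532:
Numerator: 100(j532) + 200000 = 200000 + j53200
Denominator: (j532)^2 + 75(j532) + 1250 = -281774 + j39900
|N| = √(200000² + 53200²) ≈ 2.0695e+05, ∠N ≈ 14.90°
|D| = √(281774² + 39900²) ≈ 2.8458e+05, ∠D ≈ 171.94°
|H| = 2.0695e+05 / 2.8458e+05 ≈ 0.72721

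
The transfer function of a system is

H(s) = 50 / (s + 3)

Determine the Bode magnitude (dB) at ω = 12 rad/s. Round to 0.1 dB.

12.1 dB

Substitute s = j12:
Numerator: 50 = 50 + j0
Denominator: (j12) + 3 = 3 + j12
|N| = √(50² + 0²) ≈ 50, ∠N ≈ 0.00°
|D| = √(3² + 12²) ≈ 12.369, ∠D ≈ 75.96°
|H| = 50 / 12.369 ≈ 4.0424
Gain = 20 log₁₀(4.0424) ≈ 12.13 dB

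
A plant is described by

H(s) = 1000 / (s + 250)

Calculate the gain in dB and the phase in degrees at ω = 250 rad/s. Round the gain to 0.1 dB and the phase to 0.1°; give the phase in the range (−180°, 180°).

9.0 dB, -45.0°

At s = jω = j250:
pole (s+250): 250 + j250 → |·| = √(250²+250²) = √125000 ≈ 353.55, ∠ = arctan(250/250) ≈ 45.00°
|H| = 1000 / 353.55 ≈ 2.8285
Gain = 20 log₁₀(2.8285) ≈ 9.03 dB
∠H = 0.00° − 45.00° = -45.00°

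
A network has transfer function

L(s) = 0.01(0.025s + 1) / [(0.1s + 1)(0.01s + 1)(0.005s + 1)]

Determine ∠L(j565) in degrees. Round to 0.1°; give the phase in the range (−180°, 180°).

-153.5°

At ω = 565 rad/s:
zero (1 + j565·0.025) = 1 + j14.125 → |·| ≈ 14.16, ∠ ≈ 85.95°
pole (1 + j565·0.1) = 1 + j56.5 → |·| ≈ 56.509, ∠ ≈ 88.99°
pole (1 + j565·0.01) = 1 + j5.65 → |·| ≈ 5.7378, ∠ ≈ 79.96°
pole (1 + j565·0.005) = 1 + j2.825 → |·| ≈ 2.9968, ∠ ≈ 70.51°
∠L = (85.95°) − (88.99° + 79.96° + 70.51°) = -153.51°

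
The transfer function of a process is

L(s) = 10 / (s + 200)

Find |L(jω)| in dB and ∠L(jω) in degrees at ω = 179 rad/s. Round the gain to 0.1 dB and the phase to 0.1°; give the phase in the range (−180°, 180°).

-28.6 dB, -41.8°

Substitute s = j179:
Numerator: 10 = 10 + j0
Denominator: (j179) + 200 = 200 + j179
|N| = √(10² + 0²) ≈ 10, ∠N ≈ 0.00°
|D| = √(200² + 179²) ≈ 268.4, ∠D ≈ 41.83°
|L| = 10 / 268.4 ≈ 0.037258
Gain = 20 log₁₀(0.037258) ≈ -28.58 dB
∠L = 0.00° − 41.83° = -41.83°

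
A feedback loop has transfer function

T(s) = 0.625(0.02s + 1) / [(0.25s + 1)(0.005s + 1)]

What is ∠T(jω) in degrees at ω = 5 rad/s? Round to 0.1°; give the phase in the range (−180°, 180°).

-47.1°

At ω = 5 rad/s:
zero (1 + j5·0.02) = 1 + j0.1 → |·| ≈ 1.005, ∠ ≈ 5.71°
pole (1 + j5·0.25) = 1 + j1.25 → |·| ≈ 1.6008, ∠ ≈ 51.34°
pole (1 + j5·0.005) = 1 + j0.025 → |·| ≈ 1.0003, ∠ ≈ 1.43°
∠T = (5.71°) − (51.34° + 1.43°) = -47.06°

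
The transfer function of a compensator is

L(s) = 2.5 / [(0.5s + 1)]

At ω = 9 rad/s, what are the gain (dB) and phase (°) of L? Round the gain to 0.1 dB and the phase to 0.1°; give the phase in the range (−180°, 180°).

At ω = 9 rad/s:
pole (1 + j9·0.5) = 1 + j4.5 → |·| ≈ 4.6098, ∠ ≈ 77.47°
|L| = 2.5 · 1 / (4.6098) ≈ 0.54232
Gain = 20 log₁₀(0.54232) ≈ -5.31 dB
∠L = (0°) − (77.47°) = -77.47°

-5.3 dB, -77.5°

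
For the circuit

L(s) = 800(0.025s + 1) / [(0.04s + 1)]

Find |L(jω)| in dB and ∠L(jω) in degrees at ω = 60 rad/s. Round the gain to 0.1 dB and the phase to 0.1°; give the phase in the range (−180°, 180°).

At ω = 60 rad/s:
zero (1 + j60·0.025) = 1 + j1.5 → |·| ≈ 1.8028, ∠ ≈ 56.31°
pole (1 + j60·0.04) = 1 + j2.4 → |·| ≈ 2.6, ∠ ≈ 67.38°
|L| = 800 · 1.8028 / (2.6) ≈ 554.71
Gain = 20 log₁₀(554.71) ≈ 54.88 dB
∠L = (56.31°) − (67.38°) = -11.07°

54.9 dB, -11.1°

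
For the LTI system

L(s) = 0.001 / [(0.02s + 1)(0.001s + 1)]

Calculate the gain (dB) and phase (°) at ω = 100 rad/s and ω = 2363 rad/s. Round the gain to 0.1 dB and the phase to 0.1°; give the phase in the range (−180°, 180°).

ω = 100: -67.0 dB, -69.1°; ω = 2363: -101.7 dB, -155.9°

At ω = 100 rad/s:
pole (1 + j100·0.02) = 1 + j2 → |·| ≈ 2.2361, ∠ ≈ 63.43°
pole (1 + j100·0.001) = 1 + j0.1 → |·| ≈ 1.005, ∠ ≈ 5.71°
|L| = 0.001 · 1 / (2.2361 · 1.005) ≈ 0.00044498
Gain = 20 log₁₀(0.00044498) ≈ -67.03 dB
∠L = (0°) − (63.43° + 5.71°) = -69.14°

At ω = 2363 rad/s:
pole (1 + j2363·0.02) = 1 + j47.26 → |·| ≈ 47.271, ∠ ≈ 88.79°
pole (1 + j2363·0.001) = 1 + j2.363 → |·| ≈ 2.5659, ∠ ≈ 67.06°
|L| = 0.001 · 1 / (47.271 · 2.5659) ≈ 8.2445e-06
Gain = 20 log₁₀(8.2445e-06) ≈ -101.68 dB
∠L = (0°) − (88.79° + 67.06°) = -155.85°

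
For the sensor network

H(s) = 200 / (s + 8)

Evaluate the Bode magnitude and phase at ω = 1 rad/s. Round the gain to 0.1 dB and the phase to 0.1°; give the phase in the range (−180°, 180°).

At s = jω = j1:
pole (s+8): 8 + j1 → |·| = √(8²+1²) = √65 ≈ 8.0623, ∠ = arctan(1/8) ≈ 7.13°
|H| = 200 / 8.0623 ≈ 24.807
Gain = 20 log₁₀(24.807) ≈ 27.89 dB
∠H = 0.00° − 7.13° = -7.13°

27.9 dB, -7.1°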